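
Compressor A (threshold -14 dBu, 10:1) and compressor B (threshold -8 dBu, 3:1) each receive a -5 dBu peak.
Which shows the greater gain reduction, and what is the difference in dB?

A, by 6.1 dB

A: 9 dB over, compressed to 0.9 dB over, so 8.1 dB of GR.
B: 3 dB over, compressed to 1 dB over, so 2 dB of GR.
A applies 6.1 dB more gain reduction.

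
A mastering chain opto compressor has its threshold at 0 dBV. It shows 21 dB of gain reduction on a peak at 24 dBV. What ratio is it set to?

8:1

Input overshoot = 24 − 0 = 24 dB.
Output overshoot = 24 − 21 = 3 dB.
Ratio = input overshoot / output overshoot = 24 / 3 = 8.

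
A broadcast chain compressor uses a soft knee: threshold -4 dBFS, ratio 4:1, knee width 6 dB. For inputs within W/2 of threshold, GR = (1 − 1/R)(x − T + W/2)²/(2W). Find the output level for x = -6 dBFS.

x − T + W/2 = -6 − (-4) + 3 = 1.
GR = (1 − 1/4) × 1² / 12 = 0.75 × 1 / 12 = 0.0625 dB.
Output = -6 − 0.0625 = -6.0625 dBFS.

-6.0625 dBFS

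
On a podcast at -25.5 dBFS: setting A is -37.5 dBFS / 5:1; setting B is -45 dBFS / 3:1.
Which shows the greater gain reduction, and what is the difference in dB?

B, by 3.4 dB

A: overshoot 12 dB → output overshoot 2.4 dB → GR 9.6 dB.
B: overshoot 19.5 dB → output overshoot 6.5 dB → GR 13 dB.
B applies 3.4 dB more gain reduction.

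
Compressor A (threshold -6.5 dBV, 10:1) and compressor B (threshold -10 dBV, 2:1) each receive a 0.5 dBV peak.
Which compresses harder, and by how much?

A, by 1.05 dB

A: GR = 7 − 7/10 = 6.3 dB.
B: GR = 10.5 − 10.5/2 = 5.25 dB.
A applies 1.05 dB more gain reduction.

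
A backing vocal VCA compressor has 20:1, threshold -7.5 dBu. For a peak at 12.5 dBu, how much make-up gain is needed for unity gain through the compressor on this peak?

Overshoot 20 dB → 20/20 = 1 dB after compression, so the compressed level is -7.5 + 1 = -6.5 dBu.
Make-up = target − compressed = 12.5 − (-6.5) = 19 dB.

19 dB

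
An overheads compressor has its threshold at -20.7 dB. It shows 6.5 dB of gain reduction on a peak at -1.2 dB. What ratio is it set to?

Input overshoot = -1.2 − (-20.7) = 19.5 dB.
Output overshoot = 19.5 − 6.5 = 13 dB.
Ratio = input overshoot / output overshoot = 19.5 / 13 = 1.5.

1.5:1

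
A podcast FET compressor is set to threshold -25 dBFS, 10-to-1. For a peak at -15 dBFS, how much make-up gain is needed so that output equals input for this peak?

9 dB

Overshoot 10 dB → 10/10 = 1 dB after compression, so the compressed level is -25 + 1 = -24 dBFS.
Make-up = target − compressed = -15 − (-24) = 9 dB.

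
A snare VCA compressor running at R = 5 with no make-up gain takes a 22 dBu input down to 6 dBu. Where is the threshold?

2 dBu

Gain reduction = 22 − 6 = 16 dB; output overshoot = GR / (R − 1) = 16 / 4 = 4 dB.
Threshold = output − output overshoot = 6 − 4 = 2 dBu.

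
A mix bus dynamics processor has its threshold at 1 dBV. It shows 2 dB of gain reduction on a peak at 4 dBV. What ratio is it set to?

3:1

Input overshoot = 4 − 1 = 3 dB.
Output overshoot = 3 − 2 = 1 dB.
Ratio = input overshoot / output overshoot = 3 / 1 = 3.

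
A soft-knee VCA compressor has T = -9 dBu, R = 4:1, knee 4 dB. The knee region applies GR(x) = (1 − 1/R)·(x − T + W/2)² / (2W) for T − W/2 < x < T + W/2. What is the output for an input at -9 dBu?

-9.375 dBu

x − T + W/2 = -9 − (-9) + 2 = 2.
GR = (1 − 1/4) × 2² / 8 = 0.75 × 4 / 8 = 0.375 dB.
Output = -9 − 0.375 = -9.375 dBu.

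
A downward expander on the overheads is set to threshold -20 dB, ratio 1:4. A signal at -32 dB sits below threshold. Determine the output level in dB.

The input is 12 dB below the -20 dB threshold.
A 1:4 expander multiplies undershoot by 4: 12 × 4 = 48 dB below threshold.
Output = -20 − 48 = -68 dB.

-68 dB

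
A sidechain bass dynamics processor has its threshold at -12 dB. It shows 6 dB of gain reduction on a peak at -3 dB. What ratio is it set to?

Input overshoot = -3 − (-12) = 9 dB.
Output overshoot = 9 − 6 = 3 dB.
Ratio = input overshoot / output overshoot = 9 / 3 = 3.

3:1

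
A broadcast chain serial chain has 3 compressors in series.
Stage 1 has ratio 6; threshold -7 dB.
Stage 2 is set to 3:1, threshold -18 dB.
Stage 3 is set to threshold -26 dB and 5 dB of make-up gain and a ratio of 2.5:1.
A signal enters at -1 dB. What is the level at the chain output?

Stage 1: -1 dB is 6 dB over -7 dB; at 6:1 that becomes 1 dB over, giving -6 dB.
Stage 2: -6 dB is 12 dB over -18 dB; at 3:1 that becomes 4 dB over, giving -14 dB.
Stage 3: 12 dB above -26 dB, reduced 2.5:1 to 4.8 dB above → -21.2 dB; +5 dB make-up → -16.2 dB.

-16.2 dB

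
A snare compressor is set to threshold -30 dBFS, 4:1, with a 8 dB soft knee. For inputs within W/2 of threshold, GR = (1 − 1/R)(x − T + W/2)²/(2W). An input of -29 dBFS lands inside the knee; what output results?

x − T + W/2 = -29 − (-30) + 4 = 5.
GR = (1 − 1/4) × 5² / 16 = 0.75 × 25 / 16 = 1.171875 dB.
Output = -29 − 1.171875 = -30.171875 dBFS.

-30.171875 dBFS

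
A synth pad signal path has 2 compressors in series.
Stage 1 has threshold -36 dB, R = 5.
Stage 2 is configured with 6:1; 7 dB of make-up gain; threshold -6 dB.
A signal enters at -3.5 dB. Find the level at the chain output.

Stage 1: -3.5 dB is 32.5 dB over -36 dB; at 5:1 that becomes 6.5 dB over, giving -29.5 dB.
Stage 2: -29.5 dB ≤ -6 dB, so stage 2 doesn't engage; make-up brings it to -22.5 dB.

-22.5 dB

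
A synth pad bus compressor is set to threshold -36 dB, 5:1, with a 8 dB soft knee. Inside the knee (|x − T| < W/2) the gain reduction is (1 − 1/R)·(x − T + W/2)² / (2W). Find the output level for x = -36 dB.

x − T + W/2 = -36 − (-36) + 4 = 4.
GR = (1 − 1/5) × 4² / 16 = 0.8 × 16 / 16 = 0.8 dB.
Output = -36 − 0.8 = -36.8 dB.

-36.8 dB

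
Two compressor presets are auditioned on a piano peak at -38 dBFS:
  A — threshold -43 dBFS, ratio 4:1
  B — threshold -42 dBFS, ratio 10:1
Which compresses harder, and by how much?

A, by 0.15 dB

A: overshoot 5 dB → output overshoot 1.25 dB → GR 3.75 dB.
B: overshoot 4 dB → output overshoot 0.4 dB → GR 3.6 dB.
A applies 0.15 dB more gain reduction.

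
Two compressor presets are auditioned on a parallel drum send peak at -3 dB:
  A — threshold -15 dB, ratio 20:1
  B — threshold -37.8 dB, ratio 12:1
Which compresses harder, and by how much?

A: overshoot 12 dB → output overshoot 0.6 dB → GR 11.4 dB.
B: overshoot 34.8 dB → output overshoot 2.9 dB → GR 31.9 dB.
Difference: 20.5 dB in favour of B.

B, by 20.5 dB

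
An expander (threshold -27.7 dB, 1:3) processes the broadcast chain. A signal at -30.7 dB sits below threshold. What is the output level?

Below threshold, a 1:3 expander applies gain = (3−1)×(T − x) of attenuation.
(3−1) × 3 = 6 dB, so output = -30.7 − 6 = -36.7 dB.

-36.7 dB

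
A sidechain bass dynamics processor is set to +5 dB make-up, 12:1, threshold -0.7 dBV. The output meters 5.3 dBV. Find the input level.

11.3 dBV

Before make-up, the level was 5.3 − 5 = 0.3 dBV.
Post-compression overshoot = 0.3 − (-0.7) = 1 dB.
Undo the ratio: input overshoot = 1 × 12 = 12 dB, giving input = 11.3 dBV.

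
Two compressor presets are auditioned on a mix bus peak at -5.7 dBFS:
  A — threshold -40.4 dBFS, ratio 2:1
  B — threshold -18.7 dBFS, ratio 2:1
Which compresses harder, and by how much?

A: overshoot 34.7 dB → output overshoot 17.35 dB → GR 17.35 dB.
B: overshoot 13 dB → output overshoot 6.5 dB → GR 6.5 dB.
A applies 10.85 dB more gain reduction.

A, by 10.85 dB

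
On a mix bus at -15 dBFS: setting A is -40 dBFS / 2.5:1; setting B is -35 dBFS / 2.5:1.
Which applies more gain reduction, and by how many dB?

A, by 3 dB

A: GR = 25 − 25/2.5 = 15 dB.
B: GR = 20 − 20/2.5 = 12 dB.
Difference: 3 dB in favour of A.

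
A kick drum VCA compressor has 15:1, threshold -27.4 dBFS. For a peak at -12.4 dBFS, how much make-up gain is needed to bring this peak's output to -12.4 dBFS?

The peak compresses to -27.4 + 15/15 = -26.4 dBFS.
To reach -12.4 dBFS requires -12.4 − (-26.4) = 14 dB of make-up.

14 dB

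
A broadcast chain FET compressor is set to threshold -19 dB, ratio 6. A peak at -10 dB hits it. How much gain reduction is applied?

The signal is 9 dB above threshold.
After 6:1 compression the overshoot becomes 9/6 = 1.5 dB.
Gain reduction = 9 − 1.5 = 7.5 dB.

7.5 dB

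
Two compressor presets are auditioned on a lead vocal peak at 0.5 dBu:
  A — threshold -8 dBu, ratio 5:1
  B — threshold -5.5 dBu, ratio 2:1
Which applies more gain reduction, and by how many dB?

A, by 3.8 dB

A: overshoot 8.5 dB → output overshoot 1.7 dB → GR 6.8 dB.
B: overshoot 6 dB → output overshoot 3 dB → GR 3 dB.
A applies 3.8 dB more gain reduction.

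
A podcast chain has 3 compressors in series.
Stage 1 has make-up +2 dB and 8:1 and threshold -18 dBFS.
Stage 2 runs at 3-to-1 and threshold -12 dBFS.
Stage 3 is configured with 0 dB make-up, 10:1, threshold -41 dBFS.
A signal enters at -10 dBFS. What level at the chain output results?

-38.4 dBFS

Stage 1: overshoot 8 dB → 8/8 = 1 dB → -17 dBFS; +2 dB make-up → -15 dBFS.
Stage 2: below threshold (-15 ≤ -12); passes unchanged; output -15 dBFS.
Stage 3: 26 dB above -41 dBFS, reduced 10:1 to 2.6 dB above → -38.4 dBFS.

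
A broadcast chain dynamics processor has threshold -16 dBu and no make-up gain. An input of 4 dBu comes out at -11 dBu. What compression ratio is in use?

Input overshoot = 4 − (-16) = 20 dB; output overshoot = -11 − (-16) = 5 dB.
Ratio = 20 / 5 = 4.

4:1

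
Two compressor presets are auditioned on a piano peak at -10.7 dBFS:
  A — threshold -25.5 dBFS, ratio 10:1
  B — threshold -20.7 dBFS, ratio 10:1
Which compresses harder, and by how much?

A, by 4.32 dB

A: 14.8 dB over, compressed to 1.48 dB over, so 13.32 dB of GR.
B: 10 dB over, compressed to 1 dB over, so 9 dB of GR.
A reduces 4.32 dB more.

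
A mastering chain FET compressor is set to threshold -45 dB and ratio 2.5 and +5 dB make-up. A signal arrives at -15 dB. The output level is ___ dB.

-28 dB

-15 dB sits 30 dB over threshold.
2.5:1 compression reduces that to 30/2.5 = 12 dB over.
So the level is -45 + 12 = -33 dB; make-up adds 5 dB, giving -28 dB.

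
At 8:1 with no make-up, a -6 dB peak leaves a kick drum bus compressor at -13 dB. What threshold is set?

-14 dB

Let T be the threshold. Output overshoot = (input overshoot)/R, so -13 − T = (-6 − T)/8.
8·(-13 − T) = -6 − T → 7·T = -104 − (-6) = -98.
T = -98/7 = -14 dB.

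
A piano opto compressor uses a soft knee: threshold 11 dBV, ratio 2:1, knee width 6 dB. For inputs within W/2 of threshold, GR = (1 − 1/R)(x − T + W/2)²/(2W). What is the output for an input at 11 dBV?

x − T + W/2 = 11 − 11 + 3 = 3.
GR = (1 − 1/2) × 3² / 12 = 0.5 × 9 / 12 = 0.375 dB.
Output = 11 − 0.375 = 10.625 dBV.

10.625 dBV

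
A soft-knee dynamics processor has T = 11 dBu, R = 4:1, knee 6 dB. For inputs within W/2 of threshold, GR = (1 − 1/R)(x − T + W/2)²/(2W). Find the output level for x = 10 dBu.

x − T + W/2 = 10 − 11 + 3 = 2.
GR = (1 − 1/4) × 2² / 12 = 0.75 × 4 / 12 = 0.25 dB.
Output = 10 − 0.25 = 9.75 dBu.

9.75 dBu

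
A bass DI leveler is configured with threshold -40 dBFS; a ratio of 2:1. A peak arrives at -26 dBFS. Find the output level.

-33 dBFS

-26 dBFS sits 14 dB over threshold.
At 2:1 the overshoot is divided by 2, leaving 7 dB above threshold.
So the level is -40 + 7 = -33 dBFS.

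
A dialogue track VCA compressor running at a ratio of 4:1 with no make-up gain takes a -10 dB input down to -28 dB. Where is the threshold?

Input is 24 dB above T (since output overshoot × R = input overshoot: (-28 − T)·4 = -10 − T gives T = -34 dB).
Check: -34 + (-10 − (-34))/4 = -34 + 6 = -28 dB. ✓

-34 dB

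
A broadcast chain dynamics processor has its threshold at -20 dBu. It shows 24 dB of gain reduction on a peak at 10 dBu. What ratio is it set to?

5:1

Input overshoot = 10 − (-20) = 30 dB.
Output overshoot = 30 − 24 = 6 dB.
Ratio = input overshoot / output overshoot = 30 / 6 = 5.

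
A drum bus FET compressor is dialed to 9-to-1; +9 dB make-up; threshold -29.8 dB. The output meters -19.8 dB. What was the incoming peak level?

-20.8 dB

Stripping the +9 dB make-up gives -28.8 dB at the gain stage.
Post-compression overshoot = -28.8 − (-29.8) = 1 dB.
Undo the ratio: input overshoot = 1 × 9 = 9 dB, giving input = -20.8 dB.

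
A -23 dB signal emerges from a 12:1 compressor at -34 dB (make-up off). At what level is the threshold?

-35 dB

Gain reduction = -23 − (-34) = 11 dB; output overshoot = GR / (R − 1) = 11 / 11 = 1 dB.
Threshold = output − output overshoot = -34 − 1 = -35 dB.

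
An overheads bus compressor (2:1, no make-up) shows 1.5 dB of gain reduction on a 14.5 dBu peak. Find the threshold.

11.5 dBu

Let T be the threshold. Output overshoot = (input overshoot)/R, so 13 − T = (14.5 − T)/2.
2·(13 − T) = 14.5 − T → 1·T = 26 − 14.5 = 11.5.
T = 11.5/1 = 11.5 dBu.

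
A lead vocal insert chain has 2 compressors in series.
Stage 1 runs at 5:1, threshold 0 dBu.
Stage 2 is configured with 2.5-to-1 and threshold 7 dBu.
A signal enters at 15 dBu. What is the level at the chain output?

Stage 1: 15 dB above 0 dBu, reduced 5:1 to 3 dB above → 3 dBu.
Stage 2: 3 dBu is at or below the 7 dBu threshold — no compression; output 3 dBu.

3 dBu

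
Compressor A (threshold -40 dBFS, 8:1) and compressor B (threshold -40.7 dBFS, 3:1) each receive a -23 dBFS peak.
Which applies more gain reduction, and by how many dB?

A: overshoot 17 dB → output overshoot 2.125 dB → GR 14.875 dB.
B: overshoot 17.7 dB → output overshoot 5.9 dB → GR 11.8 dB.
A applies 3.075 dB more gain reduction.

A, by 3.075 dB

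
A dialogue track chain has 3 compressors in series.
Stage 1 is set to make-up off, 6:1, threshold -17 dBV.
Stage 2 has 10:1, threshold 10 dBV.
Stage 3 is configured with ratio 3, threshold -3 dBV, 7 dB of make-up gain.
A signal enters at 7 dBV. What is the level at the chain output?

-6 dBV

Stage 1: 7 dBV is 24 dB over -17 dBV; at 6:1 that becomes 4 dB over, giving -13 dBV.
Stage 2: -13 dBV is at or below the 10 dBV threshold — no compression; output -13 dBV.
Stage 3: -13 dBV ≤ -3 dBV, so stage 3 doesn't engage; make-up brings it to -6 dBV.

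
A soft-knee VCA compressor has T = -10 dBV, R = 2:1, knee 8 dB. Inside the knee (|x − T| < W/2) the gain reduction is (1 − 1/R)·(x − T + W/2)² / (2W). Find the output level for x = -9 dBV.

x − T + W/2 = -9 − (-10) + 4 = 5.
GR = (1 − 1/2) × 5² / 16 = 0.5 × 25 / 16 = 0.78125 dB.
Output = -9 − 0.78125 = -9.78125 dBV.

-9.78125 dBV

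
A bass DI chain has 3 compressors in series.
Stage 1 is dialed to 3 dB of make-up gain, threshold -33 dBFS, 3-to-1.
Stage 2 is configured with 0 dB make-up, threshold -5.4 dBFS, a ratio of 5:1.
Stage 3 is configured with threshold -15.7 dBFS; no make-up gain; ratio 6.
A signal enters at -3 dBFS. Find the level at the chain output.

-20 dBFS

Stage 1: 30 dB above -33 dBFS, reduced 3:1 to 10 dB above → -23 dBFS; +3 dB make-up → -20 dBFS.
Stage 2: -20 dBFS ≤ -5.4 dBFS, so stage 2 doesn't engage; output -20 dBFS.
Stage 3: below threshold (-20 ≤ -15.7); passes unchanged; output -20 dBFS.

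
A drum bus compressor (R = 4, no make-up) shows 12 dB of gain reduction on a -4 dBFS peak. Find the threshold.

Gain reduction = -4 − (-16) = 12 dB; output overshoot = GR / (R − 1) = 12 / 3 = 4 dB.
Threshold = output − output overshoot = -16 − 4 = -20 dBFS.

-20 dBFS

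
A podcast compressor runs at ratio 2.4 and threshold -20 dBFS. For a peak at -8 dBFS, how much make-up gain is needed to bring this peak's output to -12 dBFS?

3 dB

Overshoot 12 dB → 12/2.4 = 5 dB after compression, so the compressed level is -20 + 5 = -15 dBFS.
Make-up = target − compressed = -12 − (-15) = 3 dB.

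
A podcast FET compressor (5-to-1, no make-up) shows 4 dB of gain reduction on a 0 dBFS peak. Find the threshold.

-5 dBFS

Gain reduction = 0 − (-4) = 4 dB; output overshoot = GR / (R − 1) = 4 / 4 = 1 dB.
Threshold = output − output overshoot = -4 − 1 = -5 dBFS.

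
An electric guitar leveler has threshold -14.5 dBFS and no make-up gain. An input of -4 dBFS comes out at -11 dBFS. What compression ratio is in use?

3:1

Input overshoot = -4 − (-14.5) = 10.5 dB; output overshoot = -11 − (-14.5) = 3.5 dB.
Ratio = 10.5 / 3.5 = 3.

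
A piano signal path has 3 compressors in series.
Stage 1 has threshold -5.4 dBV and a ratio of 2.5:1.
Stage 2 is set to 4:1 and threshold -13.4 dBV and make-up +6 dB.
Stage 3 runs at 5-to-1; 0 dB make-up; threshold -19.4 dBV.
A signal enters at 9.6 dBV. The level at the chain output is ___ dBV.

Stage 1: 9.6 dBV is 15 dB over -5.4 dBV; at 2.5:1 that becomes 6 dB over, giving 0.6 dBV.
Stage 2: 14 dB above -13.4 dBV, reduced 4:1 to 3.5 dB above → -9.9 dBV; +6 dB make-up → -3.9 dBV.
Stage 3: 15.5 dB above -19.4 dBV, reduced 5:1 to 3.1 dB above → -16.3 dBV.

-16.3 dBV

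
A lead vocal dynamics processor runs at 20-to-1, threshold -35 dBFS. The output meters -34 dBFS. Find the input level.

-15 dBFS

The compressed level sits -34 − (-35) = 1 dB over threshold.
Undo the ratio: input overshoot = 1 × 20 = 20 dB, giving input = -15 dBFS.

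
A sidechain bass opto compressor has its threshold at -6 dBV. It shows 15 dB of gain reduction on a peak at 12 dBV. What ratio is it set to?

6:1

Input overshoot = 12 − (-6) = 18 dB.
Output overshoot = 18 − 15 = 3 dB.
Ratio = input overshoot / output overshoot = 18 / 3 = 6.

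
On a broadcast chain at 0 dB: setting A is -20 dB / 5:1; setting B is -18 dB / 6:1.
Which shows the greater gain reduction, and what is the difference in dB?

A: GR = 20 − 20/5 = 16 dB.
B: GR = 18 − 18/6 = 15 dB.
A applies 1 dB more gain reduction.

A, by 1 dB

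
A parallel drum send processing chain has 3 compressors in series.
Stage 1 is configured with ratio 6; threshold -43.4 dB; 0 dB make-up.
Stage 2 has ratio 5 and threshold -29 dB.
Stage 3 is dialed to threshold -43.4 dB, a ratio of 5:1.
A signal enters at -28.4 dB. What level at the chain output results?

-42.9 dB

Stage 1: 15 dB above -43.4 dB, reduced 6:1 to 2.5 dB above → -40.9 dB.
Stage 2: -40.9 dB is at or below the -29 dB threshold — no compression; output -40.9 dB.
Stage 3: -40.9 dB is 2.5 dB over -43.4 dB; at 5:1 that becomes 0.5 dB over, giving -42.9 dB.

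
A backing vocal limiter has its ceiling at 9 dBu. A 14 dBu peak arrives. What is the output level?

9 dBu

At ∞:1, everything above 9 dBu is held at the ceiling.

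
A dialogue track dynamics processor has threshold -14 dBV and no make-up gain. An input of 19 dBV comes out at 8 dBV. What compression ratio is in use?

Input overshoot = 19 − (-14) = 33 dB; output overshoot = 8 − (-14) = 22 dB.
Ratio = 33 / 22 = 1.5.

1.5:1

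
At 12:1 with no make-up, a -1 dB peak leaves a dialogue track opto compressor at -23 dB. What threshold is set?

Input is 24 dB above T (since output overshoot × R = input overshoot: (-23 − T)·12 = -1 − T gives T = -25 dB).
Check: -25 + (-1 − (-25))/12 = -25 + 2 = -23 dB. ✓

-25 dB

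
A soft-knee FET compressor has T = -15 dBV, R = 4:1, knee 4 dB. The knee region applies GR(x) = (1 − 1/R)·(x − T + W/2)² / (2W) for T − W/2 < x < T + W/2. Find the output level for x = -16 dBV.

-16.09375 dBV

x − T + W/2 = -16 − (-15) + 2 = 1.
GR = (1 − 1/4) × 1² / 8 = 0.75 × 1 / 8 = 0.09375 dB.
Output = -16 − 0.09375 = -16.09375 dBV.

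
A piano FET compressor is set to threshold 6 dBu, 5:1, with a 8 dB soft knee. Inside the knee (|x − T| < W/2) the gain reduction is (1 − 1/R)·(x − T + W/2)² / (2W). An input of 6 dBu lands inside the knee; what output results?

x − T + W/2 = 6 − 6 + 4 = 4.
GR = (1 − 1/5) × 4² / 16 = 0.8 × 16 / 16 = 0.8 dB.
Output = 6 − 0.8 = 5.2 dBu.

5.2 dBu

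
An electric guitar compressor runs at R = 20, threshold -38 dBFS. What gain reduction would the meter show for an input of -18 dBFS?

Overshoot = -18 − (-38) = 20 dB.
After 20:1 compression the overshoot becomes 20/20 = 1 dB.
Gain reduction = 20 − 1 = 19 dB.

19 dB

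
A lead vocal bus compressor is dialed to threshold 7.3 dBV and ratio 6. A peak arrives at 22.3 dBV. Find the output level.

22.3 dBV sits 15 dB over threshold.
6:1 compression reduces that to 15/6 = 2.5 dB over.
That puts the output at 9.8 dBV.

9.8 dBV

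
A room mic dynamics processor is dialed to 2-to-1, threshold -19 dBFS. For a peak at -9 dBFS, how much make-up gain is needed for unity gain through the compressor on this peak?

5 dB

The peak compresses to -19 + 10/2 = -14 dBFS.
To reach -9 dBFS requires -9 − (-14) = 5 dB of make-up.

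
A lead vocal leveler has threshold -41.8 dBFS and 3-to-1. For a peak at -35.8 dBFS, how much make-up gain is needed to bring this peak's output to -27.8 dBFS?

Overshoot 6 dB → 6/3 = 2 dB after compression, so the compressed level is -41.8 + 2 = -39.8 dBFS.
Make-up = target − compressed = -27.8 − (-39.8) = 12 dB.

12 dB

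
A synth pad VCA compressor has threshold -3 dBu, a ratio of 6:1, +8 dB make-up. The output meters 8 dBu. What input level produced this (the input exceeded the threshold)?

Before make-up, the level was 8 − 8 = 0 dBu.
Post-compression overshoot = 0 − (-3) = 3 dB.
Input overshoot = R × output overshoot = 18 dB → input = -3 + 18 = 15 dBu.

15 dBu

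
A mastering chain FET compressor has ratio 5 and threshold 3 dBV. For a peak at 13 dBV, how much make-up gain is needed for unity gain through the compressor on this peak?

8 dB

Overshoot 10 dB → 10/5 = 2 dB after compression, so the compressed level is 3 + 2 = 5 dBV.
Make-up = target − compressed = 13 − 5 = 8 dB.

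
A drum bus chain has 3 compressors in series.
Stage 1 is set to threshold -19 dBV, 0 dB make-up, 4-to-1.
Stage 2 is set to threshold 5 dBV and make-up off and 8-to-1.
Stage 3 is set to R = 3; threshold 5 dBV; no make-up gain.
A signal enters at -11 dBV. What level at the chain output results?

Stage 1: overshoot 8 dB → 8/4 = 2 dB → -17 dBV.
Stage 2: below threshold (-17 ≤ 5); passes unchanged; output -17 dBV.
Stage 3: -17 dBV is at or below the 5 dBV threshold — no compression; output -17 dBV.

-17 dBV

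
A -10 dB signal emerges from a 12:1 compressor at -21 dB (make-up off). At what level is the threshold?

-22 dB

Input is 12 dB above T (since output overshoot × R = input overshoot: (-21 − T)·12 = -10 − T gives T = -22 dB).
Check: -22 + (-10 − (-22))/12 = -22 + 1 = -21 dB. ✓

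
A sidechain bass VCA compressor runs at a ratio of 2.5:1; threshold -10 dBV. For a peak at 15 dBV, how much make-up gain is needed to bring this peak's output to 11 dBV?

11 dB

Overshoot 25 dB → 25/2.5 = 10 dB after compression, so the compressed level is -10 + 10 = 0 dBV.
Make-up = target − compressed = 11 − 0 = 11 dB.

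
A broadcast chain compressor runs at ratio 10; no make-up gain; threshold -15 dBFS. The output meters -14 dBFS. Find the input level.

The compressed level sits -14 − (-15) = 1 dB over threshold.
Input overshoot = R × output overshoot = 10 dB → input = -15 + 10 = -5 dBFS.

-5 dBFS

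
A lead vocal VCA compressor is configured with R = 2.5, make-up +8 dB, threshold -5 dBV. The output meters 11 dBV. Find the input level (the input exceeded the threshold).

15 dBV

Before make-up, the level was 11 − 8 = 3 dBV.
That's 8 dB above the -5 dBV threshold.
Input overshoot = R × output overshoot = 20 dB → input = -5 + 20 = 15 dBV.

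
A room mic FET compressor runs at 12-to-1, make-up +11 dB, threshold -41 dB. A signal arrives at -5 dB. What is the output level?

-27 dB

The input is 36 dB above the -41 dB threshold.
12:1 compression reduces that to 36/12 = 3 dB over.
That puts the output at -38 dB; make-up adds 11 dB, giving -27 dB.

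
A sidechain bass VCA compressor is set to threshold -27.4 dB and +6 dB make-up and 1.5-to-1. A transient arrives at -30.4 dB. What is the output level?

-30.4 dB is 3 dB below the -27.4 dB threshold, so no gain reduction is applied.
Make-up gain adds 6 dB: -30.4 + 6 = -24.4 dB.

-24.4 dB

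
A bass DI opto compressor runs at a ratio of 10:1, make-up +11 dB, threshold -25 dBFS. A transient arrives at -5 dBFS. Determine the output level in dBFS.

-12 dBFS

Overshoot: -5 − (-25) = 20 dB.
At 10:1 the overshoot is divided by 10, leaving 2 dB above threshold.
So the level is -25 + 2 = -23 dBFS; make-up adds 11 dB, giving -12 dBFS.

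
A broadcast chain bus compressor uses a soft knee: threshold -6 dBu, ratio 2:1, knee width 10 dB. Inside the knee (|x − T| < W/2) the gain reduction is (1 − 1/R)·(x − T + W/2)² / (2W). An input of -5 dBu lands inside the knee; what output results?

x − T + W/2 = -5 − (-6) + 5 = 6.
GR = (1 − 1/2) × 6² / 20 = 0.5 × 36 / 20 = 0.9 dB.
Output = -5 − 0.9 = -5.9 dBu.

-5.9 dBu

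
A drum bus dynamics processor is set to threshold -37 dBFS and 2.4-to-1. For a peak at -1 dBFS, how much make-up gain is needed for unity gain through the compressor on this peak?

21 dB

Without make-up, output = threshold + overshoot/2.4 = -37 + 15 = -22 dBFS.
Gap to target: 21 dB.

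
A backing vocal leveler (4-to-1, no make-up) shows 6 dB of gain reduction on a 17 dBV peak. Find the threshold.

9 dBV

Gain reduction = 17 − 11 = 6 dB; output overshoot = GR / (R − 1) = 6 / 3 = 2 dB.
Threshold = output − output overshoot = 11 − 2 = 9 dBV.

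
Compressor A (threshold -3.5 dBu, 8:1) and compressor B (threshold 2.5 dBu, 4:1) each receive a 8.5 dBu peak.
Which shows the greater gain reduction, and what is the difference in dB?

A, by 6 dB

A: 12 dB over, compressed to 1.5 dB over, so 10.5 dB of GR.
B: 6 dB over, compressed to 1.5 dB over, so 4.5 dB of GR.
A reduces 6 dB more.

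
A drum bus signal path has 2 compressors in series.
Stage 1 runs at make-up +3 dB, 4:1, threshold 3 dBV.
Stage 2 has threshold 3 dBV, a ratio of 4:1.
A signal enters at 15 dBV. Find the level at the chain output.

Stage 1: 15 dBV is 12 dB over 3 dBV; at 4:1 that becomes 3 dB over, giving 6 dBV; +3 dB make-up → 9 dBV.
Stage 2: 9 dBV is 6 dB over 3 dBV; at 4:1 that becomes 1.5 dB over, giving 4.5 dBV.

4.5 dBV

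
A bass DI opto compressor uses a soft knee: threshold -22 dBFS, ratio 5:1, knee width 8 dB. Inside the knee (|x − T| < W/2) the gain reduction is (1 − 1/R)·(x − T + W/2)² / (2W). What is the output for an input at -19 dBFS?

x − T + W/2 = -19 − (-22) + 4 = 7.
GR = (1 − 1/5) × 7² / 16 = 0.8 × 49 / 16 = 2.45 dB.
Output = -19 − 2.45 = -21.45 dBFS.

-21.45 dBFS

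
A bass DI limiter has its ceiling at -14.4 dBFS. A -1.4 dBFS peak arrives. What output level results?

The limiter clamps the peak to its -14.4 dBFS ceiling.

-14.4 dBFS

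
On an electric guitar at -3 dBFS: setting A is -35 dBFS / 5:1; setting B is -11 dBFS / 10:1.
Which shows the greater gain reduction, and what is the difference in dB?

A: GR = 32 − 32/5 = 25.6 dB.
B: GR = 8 − 8/10 = 7.2 dB.
Difference: 18.4 dB in favour of A.

A, by 18.4 dB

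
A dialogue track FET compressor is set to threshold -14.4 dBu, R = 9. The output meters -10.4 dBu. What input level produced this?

21.6 dBu

Post-compression overshoot = -10.4 − (-14.4) = 4 dB.
Before 9:1 compression the overshoot was 4 × 9 = 36 dB, so input = -14.4 + 36 = 21.6 dBu.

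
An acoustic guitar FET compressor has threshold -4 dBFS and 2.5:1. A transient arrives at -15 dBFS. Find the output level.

-15 dBFS

-15 dBFS is 11 dB below the -4 dBFS threshold, so no gain reduction is applied.
Output = input = -15 dBFS.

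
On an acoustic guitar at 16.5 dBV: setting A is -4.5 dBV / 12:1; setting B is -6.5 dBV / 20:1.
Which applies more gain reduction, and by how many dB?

B, by 2.6 dB

A: overshoot 21 dB → output overshoot 1.75 dB → GR 19.25 dB.
B: overshoot 23 dB → output overshoot 1.15 dB → GR 21.85 dB.
B applies 2.6 dB more gain reduction.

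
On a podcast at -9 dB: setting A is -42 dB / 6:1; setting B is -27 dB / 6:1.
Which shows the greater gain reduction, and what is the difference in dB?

A, by 12.5 dB

A: GR = 33 − 33/6 = 27.5 dB.
B: GR = 18 − 18/6 = 15 dB.
Difference: 12.5 dB in favour of A.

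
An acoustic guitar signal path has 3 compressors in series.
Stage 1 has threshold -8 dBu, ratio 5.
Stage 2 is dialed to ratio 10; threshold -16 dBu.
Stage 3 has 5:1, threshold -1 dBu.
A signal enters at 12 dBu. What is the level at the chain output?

Stage 1: 20 dB above -8 dBu, reduced 5:1 to 4 dB above → -4 dBu.
Stage 2: -4 dBu is 12 dB over -16 dBu; at 10:1 that becomes 1.2 dB over, giving -14.8 dBu.
Stage 3: -14.8 dBu ≤ -1 dBu, so stage 3 doesn't engage; output -14.8 dBu.

-14.8 dBu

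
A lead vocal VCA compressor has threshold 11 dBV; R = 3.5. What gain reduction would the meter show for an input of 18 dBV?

The signal is 7 dB above threshold.
A 3.5:1 ratio leaves 2 dB of that excess.
Gain reduction = 7 − 2 = 5 dB.

5 dB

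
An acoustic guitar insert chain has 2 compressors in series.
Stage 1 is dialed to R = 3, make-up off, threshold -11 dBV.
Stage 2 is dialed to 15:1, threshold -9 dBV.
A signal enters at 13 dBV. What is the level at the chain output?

Stage 1: 13 dBV is 24 dB over -11 dBV; at 3:1 that becomes 8 dB over, giving -3 dBV.
Stage 2: overshoot 6 dB → 6/15 = 0.4 dB → -8.6 dBV.

-8.6 dBV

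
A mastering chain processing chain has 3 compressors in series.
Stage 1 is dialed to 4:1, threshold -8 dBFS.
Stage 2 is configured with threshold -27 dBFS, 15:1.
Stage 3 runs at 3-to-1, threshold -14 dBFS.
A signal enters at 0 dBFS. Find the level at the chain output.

Stage 1: 8 dB above -8 dBFS, reduced 4:1 to 2 dB above → -6 dBFS.
Stage 2: overshoot 21 dB → 21/15 = 1.4 dB → -25.6 dBFS.
Stage 3: -25.6 dBFS ≤ -14 dBFS, so stage 3 doesn't engage; output -25.6 dBFS.

-25.6 dBFS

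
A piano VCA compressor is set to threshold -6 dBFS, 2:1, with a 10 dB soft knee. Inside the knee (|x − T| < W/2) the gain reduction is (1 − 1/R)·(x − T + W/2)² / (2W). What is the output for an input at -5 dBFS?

-5.9 dBFS

x − T + W/2 = -5 − (-6) + 5 = 6.
GR = (1 − 1/2) × 6² / 20 = 0.5 × 36 / 20 = 0.9 dB.
Output = -5 − 0.9 = -5.9 dBFS.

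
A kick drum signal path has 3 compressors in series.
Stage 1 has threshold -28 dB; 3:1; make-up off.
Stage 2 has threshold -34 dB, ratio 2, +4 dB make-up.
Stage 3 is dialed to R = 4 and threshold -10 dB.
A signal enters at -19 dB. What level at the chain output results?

-25.5 dB

Stage 1: overshoot 9 dB → 9/3 = 3 dB → -25 dB.
Stage 2: 9 dB above -34 dB, reduced 2:1 to 4.5 dB above → -29.5 dB; +4 dB make-up → -25.5 dB.
Stage 3: below threshold (-25.5 ≤ -10); passes unchanged; output -25.5 dB.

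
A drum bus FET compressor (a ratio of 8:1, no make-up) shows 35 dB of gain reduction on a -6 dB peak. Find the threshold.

Let T be the threshold. Output overshoot = (input overshoot)/R, so -41 − T = (-6 − T)/8.
8·(-41 − T) = -6 − T → 7·T = -328 − (-6) = -322.
T = -322/7 = -46 dB.

-46 dB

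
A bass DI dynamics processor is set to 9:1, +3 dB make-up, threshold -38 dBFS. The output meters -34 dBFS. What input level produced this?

-29 dBFS

Before make-up, the level was -34 − 3 = -37 dBFS.
That's 1 dB above the -38 dBFS threshold.
Undo the ratio: input overshoot = 1 × 9 = 9 dB, giving input = -29 dBFS.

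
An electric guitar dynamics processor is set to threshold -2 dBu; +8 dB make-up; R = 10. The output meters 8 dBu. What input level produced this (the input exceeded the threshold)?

Remove make-up: 8 − 8 = 0 dBu.
That's 2 dB above the -2 dBu threshold.
Input overshoot = R × output overshoot = 20 dB → input = -2 + 20 = 18 dBu.

18 dBu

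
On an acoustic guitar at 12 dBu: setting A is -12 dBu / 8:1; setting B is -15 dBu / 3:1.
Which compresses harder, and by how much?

A: overshoot 24 dB → output overshoot 3 dB → GR 21 dB.
B: overshoot 27 dB → output overshoot 9 dB → GR 18 dB.
Difference: 3 dB in favour of A.

A, by 3 dB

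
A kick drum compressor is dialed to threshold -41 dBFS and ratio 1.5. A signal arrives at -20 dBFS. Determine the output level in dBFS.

Overshoot: -20 − (-41) = 21 dB.
At 1.5:1 the overshoot is divided by 1.5, leaving 14 dB above threshold.
Output = -41 + 14 = -27 dBFS.

-27 dBFS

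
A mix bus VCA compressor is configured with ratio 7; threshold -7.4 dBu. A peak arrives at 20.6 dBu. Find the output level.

-3.4 dBu

Overshoot: 20.6 − (-7.4) = 28 dB.
7:1 compression reduces that to 28/7 = 4 dB over.
Output = -7.4 + 4 = -3.4 dBu.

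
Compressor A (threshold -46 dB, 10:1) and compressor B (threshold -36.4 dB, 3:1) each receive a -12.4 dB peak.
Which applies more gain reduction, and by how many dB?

A: GR = 33.6 − 33.6/10 = 30.24 dB.
B: GR = 24 − 24/3 = 16 dB.
A applies 14.24 dB more gain reduction.

A, by 14.24 dB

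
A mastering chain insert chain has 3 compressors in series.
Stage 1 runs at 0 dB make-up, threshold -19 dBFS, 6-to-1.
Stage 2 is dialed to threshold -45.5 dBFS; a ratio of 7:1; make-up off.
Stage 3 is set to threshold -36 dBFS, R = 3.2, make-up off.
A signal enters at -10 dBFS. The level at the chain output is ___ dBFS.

-41.5 dBFS

Stage 1: 9 dB above -19 dBFS, reduced 6:1 to 1.5 dB above → -17.5 dBFS.
Stage 2: -17.5 dBFS is 28 dB over -45.5 dBFS; at 7:1 that becomes 4 dB over, giving -41.5 dBFS.
Stage 3: -41.5 dBFS ≤ -36 dBFS, so stage 3 doesn't engage; output -41.5 dBFS.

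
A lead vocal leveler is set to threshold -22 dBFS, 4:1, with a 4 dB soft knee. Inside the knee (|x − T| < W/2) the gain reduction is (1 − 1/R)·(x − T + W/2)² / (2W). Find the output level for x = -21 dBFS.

-21.84375 dBFS

x − T + W/2 = -21 − (-22) + 2 = 3.
GR = (1 − 1/4) × 3² / 8 = 0.75 × 9 / 8 = 0.84375 dB.
Output = -21 − 0.84375 = -21.84375 dBFS.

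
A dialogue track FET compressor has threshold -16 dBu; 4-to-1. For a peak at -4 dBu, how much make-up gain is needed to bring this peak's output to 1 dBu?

14 dB

Without make-up, output = threshold + overshoot/4 = -16 + 3 = -13 dBu.
Gap to target: 14 dB.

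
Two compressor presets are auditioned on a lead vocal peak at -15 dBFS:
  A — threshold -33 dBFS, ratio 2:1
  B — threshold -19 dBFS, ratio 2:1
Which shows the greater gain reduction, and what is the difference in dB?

A: overshoot 18 dB → output overshoot 9 dB → GR 9 dB.
B: overshoot 4 dB → output overshoot 2 dB → GR 2 dB.
A reduces 7 dB more.

A, by 7 dB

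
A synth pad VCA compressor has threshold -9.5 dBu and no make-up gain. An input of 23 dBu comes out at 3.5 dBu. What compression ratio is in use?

2.5:1

Input overshoot = 23 − (-9.5) = 32.5 dB; output overshoot = 3.5 − (-9.5) = 13 dB.
Ratio = 32.5 / 13 = 2.5.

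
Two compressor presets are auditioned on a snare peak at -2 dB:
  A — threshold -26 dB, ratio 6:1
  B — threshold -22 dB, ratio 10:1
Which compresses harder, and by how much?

A, by 2 dB

A: overshoot 24 dB → output overshoot 4 dB → GR 20 dB.
B: overshoot 20 dB → output overshoot 2 dB → GR 18 dB.
A reduces 2 dB more.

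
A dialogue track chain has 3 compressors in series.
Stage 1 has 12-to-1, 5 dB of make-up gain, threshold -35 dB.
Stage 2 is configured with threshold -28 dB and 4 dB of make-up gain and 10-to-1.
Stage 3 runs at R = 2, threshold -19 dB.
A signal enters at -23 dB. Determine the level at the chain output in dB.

Stage 1: -23 dB is 12 dB over -35 dB; at 12:1 that becomes 1 dB over, giving -34 dB; +5 dB make-up → -29 dB.
Stage 2: below threshold (-29 ≤ -28); passes unchanged; make-up brings it to -25 dB.
Stage 3: -25 dB ≤ -19 dB, so stage 3 doesn't engage; output -25 dB.

-25 dB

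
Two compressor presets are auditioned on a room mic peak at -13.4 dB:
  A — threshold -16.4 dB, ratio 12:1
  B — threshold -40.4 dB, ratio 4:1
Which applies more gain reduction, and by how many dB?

B, by 17.5 dB

A: GR = 3 − 3/12 = 2.75 dB.
B: GR = 27 − 27/4 = 20.25 dB.
Difference: 17.5 dB in favour of B.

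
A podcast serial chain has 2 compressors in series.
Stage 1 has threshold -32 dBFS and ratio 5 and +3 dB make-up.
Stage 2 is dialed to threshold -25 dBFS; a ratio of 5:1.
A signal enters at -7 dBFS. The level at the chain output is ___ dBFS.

Stage 1: -7 dBFS is 25 dB over -32 dBFS; at 5:1 that becomes 5 dB over, giving -27 dBFS; +3 dB make-up → -24 dBFS.
Stage 2: 1 dB above -25 dBFS, reduced 5:1 to 0.2 dB above → -24.8 dBFS.

-24.8 dBFS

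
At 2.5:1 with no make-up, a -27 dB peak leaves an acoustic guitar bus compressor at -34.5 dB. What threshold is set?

-39.5 dB

Let T be the threshold. Output overshoot = (input overshoot)/R, so -34.5 − T = (-27 − T)/2.5.
2.5·(-34.5 − T) = -27 − T → 1.5·T = -86.25 − (-27) = -59.25.
T = -59.25/1.5 = -39.5 dB.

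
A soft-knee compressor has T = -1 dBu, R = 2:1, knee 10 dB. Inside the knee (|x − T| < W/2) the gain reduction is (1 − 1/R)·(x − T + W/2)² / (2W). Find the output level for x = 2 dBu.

0.4 dBu

x − T + W/2 = 2 − (-1) + 5 = 8.
GR = (1 − 1/2) × 8² / 20 = 0.5 × 64 / 20 = 1.6 dB.
Output = 2 − 1.6 = 0.4 dBu.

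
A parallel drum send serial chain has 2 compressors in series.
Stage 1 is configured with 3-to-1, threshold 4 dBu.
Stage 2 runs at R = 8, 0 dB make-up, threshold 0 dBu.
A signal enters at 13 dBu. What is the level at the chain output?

Stage 1: 9 dB above 4 dBu, reduced 3:1 to 3 dB above → 7 dBu.
Stage 2: overshoot 7 dB → 7/8 = 0.875 dB → 0.875 dBu.

0.875 dBu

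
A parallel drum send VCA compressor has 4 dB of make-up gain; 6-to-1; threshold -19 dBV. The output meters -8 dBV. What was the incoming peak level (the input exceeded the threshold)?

23 dBV

Remove make-up: -8 − 4 = -12 dBV.
Post-compression overshoot = -12 − (-19) = 7 dB.
Before 6:1 compression the overshoot was 7 × 6 = 42 dB, so input = -19 + 42 = 23 dBV.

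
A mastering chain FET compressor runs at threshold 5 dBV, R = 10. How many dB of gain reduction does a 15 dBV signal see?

Overshoot = 15 − 5 = 10 dB.
At 10:1, output sits 10/10 = 1 dB above threshold.
So the signal is attenuated by 10 − 1 = 9 dB.

9 dB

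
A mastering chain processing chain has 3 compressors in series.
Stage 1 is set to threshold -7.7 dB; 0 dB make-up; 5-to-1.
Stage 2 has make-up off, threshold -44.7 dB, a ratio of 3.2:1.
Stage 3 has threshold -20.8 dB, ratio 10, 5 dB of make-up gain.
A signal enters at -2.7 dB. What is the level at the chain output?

-27.825 dB

Stage 1: -2.7 dB is 5 dB over -7.7 dB; at 5:1 that becomes 1 dB over, giving -6.7 dB.
Stage 2: 38 dB above -44.7 dB, reduced 3.2:1 to 11.875 dB above → -32.825 dB.
Stage 3: below threshold (-32.825 ≤ -20.8); passes unchanged; make-up brings it to -27.825 dB.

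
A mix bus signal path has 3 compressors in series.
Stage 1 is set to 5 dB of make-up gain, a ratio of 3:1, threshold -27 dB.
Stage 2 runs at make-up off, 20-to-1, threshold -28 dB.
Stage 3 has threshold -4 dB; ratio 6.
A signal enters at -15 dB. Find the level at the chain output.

Stage 1: 12 dB above -27 dB, reduced 3:1 to 4 dB above → -23 dB; +5 dB make-up → -18 dB.
Stage 2: -18 dB is 10 dB over -28 dB; at 20:1 that becomes 0.5 dB over, giving -27.5 dB.
Stage 3: -27.5 dB ≤ -4 dB, so stage 3 doesn't engage; output -27.5 dB.

-27.5 dB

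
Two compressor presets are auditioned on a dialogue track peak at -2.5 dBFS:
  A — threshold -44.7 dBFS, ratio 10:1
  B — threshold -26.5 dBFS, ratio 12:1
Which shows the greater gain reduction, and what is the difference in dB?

A, by 15.98 dB

A: overshoot 42.2 dB → output overshoot 4.22 dB → GR 37.98 dB.
B: overshoot 24 dB → output overshoot 2 dB → GR 22 dB.
Difference: 15.98 dB in favour of A.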